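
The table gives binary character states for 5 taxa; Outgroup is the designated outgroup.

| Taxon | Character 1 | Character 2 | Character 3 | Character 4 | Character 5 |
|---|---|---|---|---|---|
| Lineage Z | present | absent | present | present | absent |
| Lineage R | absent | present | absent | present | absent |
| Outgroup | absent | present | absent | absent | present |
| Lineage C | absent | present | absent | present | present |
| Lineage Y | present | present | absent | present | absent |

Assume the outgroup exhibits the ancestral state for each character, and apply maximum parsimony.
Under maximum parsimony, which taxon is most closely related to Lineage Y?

Character polarity is set by the outgroup: the derived state is whichever differs from the outgroup's state, so for Character 2, Character 5 the derived state is 'absent', and for the remaining characters it is 'present'.
Character 1 (derived state 'present') is shared by Lineage Y and Lineage Z — a synapomorphy uniting that clade.
Character 2 (derived state 'absent') is unique to Lineage Z (autapomorphy; uninformative for grouping).
Character 3: derived state 'present' in Lineage Z only — an autapomorphy, so it tells us nothing about relationships among taxa.
All ingroup taxa share the derived state 'present' for Character 4; it defines the ingroup but does not resolve relationships within it.
Only Lineage R, Lineage Y, and Lineage Z show the derived state 'absent' for Character 5, supporting them as a clade.
Most parsimonious ingroup topology: (((Lineage Z,Lineage Y),Lineage R),Lineage C).
Lineage Y and Lineage Z form a cherry on this tree, so they are sister taxa.

Lineage Z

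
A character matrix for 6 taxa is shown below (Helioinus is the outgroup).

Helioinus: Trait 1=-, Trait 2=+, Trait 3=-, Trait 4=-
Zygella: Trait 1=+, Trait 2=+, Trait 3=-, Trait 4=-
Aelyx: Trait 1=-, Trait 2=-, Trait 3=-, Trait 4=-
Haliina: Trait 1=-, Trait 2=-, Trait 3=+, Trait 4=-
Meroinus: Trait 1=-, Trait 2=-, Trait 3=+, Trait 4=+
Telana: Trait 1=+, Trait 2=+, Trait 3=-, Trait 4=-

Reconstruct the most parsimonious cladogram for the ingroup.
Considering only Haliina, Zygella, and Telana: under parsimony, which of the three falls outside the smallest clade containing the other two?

Haliina

Character polarity is set by the outgroup: the derived state is whichever differs from the outgroup's state, so for Trait 2 the derived state is '-', and for the remaining characters it is '+'.
Trait 1 (derived state '+') is shared by Telana and Zygella — a synapomorphy uniting that clade.
Trait 2: derived state '-' in Aelyx, Haliina, and Meroinus only — synapomorphy for {Aelyx, Haliina, Meroinus}.
Trait 3: derived state '+' in Haliina and Meroinus only — synapomorphy for {Haliina, Meroinus}.
Trait 4 (derived state '+') is unique to Meroinus (autapomorphy; uninformative for grouping).
Most parsimonious ingroup topology: ((Zygella,Telana),(Aelyx,(Haliina,Meroinus))).
Telana and Zygella share a more recent common ancestor with each other than either does with Haliina, so Haliina is the least closely related of the three.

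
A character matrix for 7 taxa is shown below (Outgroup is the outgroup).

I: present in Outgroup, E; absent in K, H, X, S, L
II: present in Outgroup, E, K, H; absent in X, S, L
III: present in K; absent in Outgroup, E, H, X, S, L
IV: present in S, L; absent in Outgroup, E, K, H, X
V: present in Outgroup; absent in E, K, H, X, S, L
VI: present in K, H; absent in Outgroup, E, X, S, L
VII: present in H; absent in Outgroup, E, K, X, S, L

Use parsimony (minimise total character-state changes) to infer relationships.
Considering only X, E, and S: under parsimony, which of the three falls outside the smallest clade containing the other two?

E

Character polarity is set by the outgroup: the derived state is whichever differs from the outgroup's state, so for I, II, V the derived state is 'absent', and for the remaining characters it is 'present'.
I (derived state 'absent') is shared by H, K, L, S, and X — a synapomorphy uniting that clade.
Only L, S, and X show the derived state 'absent' for II, supporting them as a clade.
III (derived state 'present') is unique to K (autapomorphy; uninformative for grouping).
IV: derived state 'present' in L and S only — synapomorphy for {L, S}.
V (derived state 'absent') is shared by all ingroup taxa — unites the whole ingroup.
VI (derived state 'present') is shared by H and K — a synapomorphy uniting that clade.
VII (derived state 'present') is unique to H (autapomorphy; uninformative for grouping).
Most parsimonious ingroup topology: (E,((K,H),(X,(S,L)))).
S and X share a more recent common ancestor with each other than either does with E, so E is the least closely related of the three.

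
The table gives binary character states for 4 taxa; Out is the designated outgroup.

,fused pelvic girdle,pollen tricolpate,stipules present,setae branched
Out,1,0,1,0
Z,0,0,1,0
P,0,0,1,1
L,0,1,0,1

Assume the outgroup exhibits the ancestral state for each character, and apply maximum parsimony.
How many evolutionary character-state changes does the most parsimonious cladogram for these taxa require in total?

Character polarity is set by the outgroup: the derived state is whichever differs from the outgroup's state, so for fused pelvic girdle, stipules present the derived state is '0', and for the remaining characters it is '1'.
fused pelvic girdle (derived state '0') is shared by all ingroup taxa — unites the whole ingroup.
pollen tricolpate: derived state '1' in L only — an autapomorphy, so it tells us nothing about relationships among taxa.
stipules present (derived state '0') is unique to L (autapomorphy; uninformative for grouping).
setae branched: derived state '1' in L and P only — synapomorphy for {L, P}.
Most parsimonious ingroup topology: (Z,(P,L)).
Changes per character on this tree: fused pelvic girdle: 1; pollen tricolpate: 1; stipules present: 1; setae branched: 1.
Total = 4.

4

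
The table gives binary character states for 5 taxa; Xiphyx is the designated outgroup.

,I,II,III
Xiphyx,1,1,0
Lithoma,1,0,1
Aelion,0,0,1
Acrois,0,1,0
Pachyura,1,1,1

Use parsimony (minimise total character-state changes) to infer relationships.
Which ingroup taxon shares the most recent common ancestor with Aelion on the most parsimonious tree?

Character polarity is set by the outgroup: the derived state is whichever differs from the outgroup's state, so for I, II the derived state is '0', and for the remaining characters it is '1'.
I (state '0') occurs in Acrois and Aelion but conflicts with the nesting implied by the other characters — most parsimoniously interpreted as homoplasy.
II (derived state '0') is shared by Aelion and Lithoma — a synapomorphy uniting that clade.
III: derived state '1' in Aelion, Lithoma, and Pachyura only — synapomorphy for {Aelion, Lithoma, Pachyura}.
Most parsimonious ingroup topology: (((Lithoma,Aelion),Pachyura),Acrois).
Aelion and Lithoma form a cherry on this tree, so they are sister taxa.

Lithoma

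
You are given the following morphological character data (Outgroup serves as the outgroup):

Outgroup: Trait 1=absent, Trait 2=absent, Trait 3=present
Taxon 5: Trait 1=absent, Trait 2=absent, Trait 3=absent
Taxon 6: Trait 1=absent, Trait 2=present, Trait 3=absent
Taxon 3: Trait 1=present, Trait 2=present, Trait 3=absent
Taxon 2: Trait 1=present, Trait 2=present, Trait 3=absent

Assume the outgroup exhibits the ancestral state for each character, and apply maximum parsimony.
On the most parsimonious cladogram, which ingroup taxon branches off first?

Taxon 5

Character polarity is set by the outgroup: the derived state is whichever differs from the outgroup's state, so for Trait 3 the derived state is 'absent', and for the remaining characters it is 'present'.
Only Taxon 2 and Taxon 3 show the derived state 'present' for Trait 1, supporting them as a clade.
Trait 2: derived state 'present' in Taxon 2, Taxon 3, and Taxon 6 only — synapomorphy for {Taxon 2, Taxon 3, Taxon 6}.
Trait 3 (derived state 'absent') is shared by all ingroup taxa — unites the whole ingroup.
Most parsimonious ingroup topology: (((Taxon 2,Taxon 3),Taxon 6),Taxon 5).
Taxon 5 is sister to the clade containing all other ingroup taxa, so it is the earliest-diverging (most basal) ingroup lineage.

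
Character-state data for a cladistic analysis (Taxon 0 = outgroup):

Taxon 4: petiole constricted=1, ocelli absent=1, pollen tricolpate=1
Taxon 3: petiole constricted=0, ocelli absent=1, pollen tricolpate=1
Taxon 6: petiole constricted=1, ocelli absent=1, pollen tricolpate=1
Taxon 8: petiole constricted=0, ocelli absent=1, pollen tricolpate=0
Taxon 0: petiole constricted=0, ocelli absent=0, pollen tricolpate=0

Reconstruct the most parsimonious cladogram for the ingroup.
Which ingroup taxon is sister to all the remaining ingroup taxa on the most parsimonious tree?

The outgroup has state '0' for every character, so '1' is the derived state throughout.
petiole constricted: derived state '1' in Taxon 4 and Taxon 6 only — synapomorphy for {Taxon 4, Taxon 6}.
ocelli absent (derived state '1') is shared by all ingroup taxa — unites the whole ingroup.
pollen tricolpate: derived state '1' in Taxon 3, Taxon 4, and Taxon 6 only — synapomorphy for {Taxon 3, Taxon 4, Taxon 6}.
Most parsimonious ingroup topology: (((Taxon 4,Taxon 6),Taxon 3),Taxon 8).
Taxon 8 is sister to the clade containing all other ingroup taxa, so it is the earliest-diverging (most basal) ingroup lineage.

Taxon 8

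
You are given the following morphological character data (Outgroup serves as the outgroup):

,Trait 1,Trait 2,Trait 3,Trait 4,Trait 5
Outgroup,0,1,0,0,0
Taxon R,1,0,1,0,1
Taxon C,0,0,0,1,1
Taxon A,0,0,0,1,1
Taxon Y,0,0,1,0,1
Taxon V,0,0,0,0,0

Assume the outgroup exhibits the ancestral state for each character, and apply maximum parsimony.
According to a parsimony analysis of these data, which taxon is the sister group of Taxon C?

Taxon A

Character polarity is set by the outgroup: the derived state is whichever differs from the outgroup's state, so for Trait 2 the derived state is '0', and for the remaining characters it is '1'.
Trait 1 (derived state '1') is unique to Taxon R (autapomorphy; uninformative for grouping).
All ingroup taxa share the derived state '0' for Trait 2; it defines the ingroup but does not resolve relationships within it.
Only Taxon R and Taxon Y show the derived state '1' for Trait 3, supporting them as a clade.
Only Taxon A and Taxon C show the derived state '1' for Trait 4, supporting them as a clade.
Only Taxon A, Taxon C, Taxon R, and Taxon Y show the derived state '1' for Trait 5, supporting them as a clade.
Most parsimonious ingroup topology: (((Taxon R,Taxon Y),(Taxon C,Taxon A)),Taxon V).
Taxon C and Taxon A form a cherry on this tree, so they are sister taxa.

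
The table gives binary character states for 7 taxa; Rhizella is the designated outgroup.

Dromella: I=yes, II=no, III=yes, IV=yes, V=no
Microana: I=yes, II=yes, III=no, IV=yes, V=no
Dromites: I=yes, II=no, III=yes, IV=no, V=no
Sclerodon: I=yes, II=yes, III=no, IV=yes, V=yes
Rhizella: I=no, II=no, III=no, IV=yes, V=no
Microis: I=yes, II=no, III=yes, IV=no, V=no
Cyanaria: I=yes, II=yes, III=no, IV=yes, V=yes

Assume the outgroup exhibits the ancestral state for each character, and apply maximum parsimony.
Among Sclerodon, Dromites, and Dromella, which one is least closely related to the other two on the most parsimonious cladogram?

Sclerodon

Character polarity is set by the outgroup: the derived state is whichever differs from the outgroup's state, so for IV the derived state is 'no', and for the remaining characters it is 'yes'.
I (derived state 'yes') is shared by all ingroup taxa — unites the whole ingroup.
Only Cyanaria, Microana, and Sclerodon show the derived state 'yes' for II, supporting them as a clade.
III: derived state 'yes' in Dromella, Dromites, and Microis only — synapomorphy for {Dromella, Dromites, Microis}.
IV: derived state 'no' in Dromites and Microis only — synapomorphy for {Dromites, Microis}.
V: derived state 'yes' in Cyanaria and Sclerodon only — synapomorphy for {Cyanaria, Sclerodon}.
Most parsimonious ingroup topology: ((Microana,(Sclerodon,Cyanaria)),((Microis,Dromites),Dromella)).
Dromella and Dromites share a more recent common ancestor with each other than either does with Sclerodon, so Sclerodon is the least closely related of the three.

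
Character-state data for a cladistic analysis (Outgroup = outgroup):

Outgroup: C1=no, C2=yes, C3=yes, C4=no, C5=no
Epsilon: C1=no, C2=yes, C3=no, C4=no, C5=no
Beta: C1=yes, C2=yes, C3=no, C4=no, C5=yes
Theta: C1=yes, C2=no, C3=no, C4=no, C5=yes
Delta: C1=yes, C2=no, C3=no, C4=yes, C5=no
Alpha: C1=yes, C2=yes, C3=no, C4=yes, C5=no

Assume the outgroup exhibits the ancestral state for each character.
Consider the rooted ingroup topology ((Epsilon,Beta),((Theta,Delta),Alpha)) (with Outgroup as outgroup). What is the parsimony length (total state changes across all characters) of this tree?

Map each character onto ((Epsilon,Beta),((Theta,Delta),Alpha)) (rooted by Outgroup) and count the minimum state changes it requires (Fitch parsimony):
C1: 2; C2: 1; C3: 1; C4: 2; C5: 2.
Total tree length = 8.

8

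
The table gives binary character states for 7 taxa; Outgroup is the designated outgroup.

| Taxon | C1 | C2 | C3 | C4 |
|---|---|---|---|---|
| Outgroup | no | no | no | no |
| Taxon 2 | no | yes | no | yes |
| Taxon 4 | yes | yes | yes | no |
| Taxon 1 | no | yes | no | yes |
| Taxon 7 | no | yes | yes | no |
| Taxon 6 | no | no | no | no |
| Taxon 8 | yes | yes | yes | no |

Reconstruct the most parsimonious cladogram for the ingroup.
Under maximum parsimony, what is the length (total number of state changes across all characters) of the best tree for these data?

4

The outgroup has state 'no' for every character, so 'yes' is the derived state throughout.
C1 (derived state 'yes') is shared by Taxon 4 and Taxon 8 — a synapomorphy uniting that clade.
Only Taxon 1, Taxon 2, Taxon 4, Taxon 7, and Taxon 8 show the derived state 'yes' for C2, supporting them as a clade.
C3: derived state 'yes' in Taxon 4, Taxon 7, and Taxon 8 only — synapomorphy for {Taxon 4, Taxon 7, Taxon 8}.
C4 (derived state 'yes') is shared by Taxon 1 and Taxon 2 — a synapomorphy uniting that clade.
Most parsimonious ingroup topology: (((Taxon 2,Taxon 1),((Taxon 4,Taxon 8),Taxon 7)),Taxon 6).
Changes per character on this tree: C1: 1; C2: 1; C3: 1; C4: 1.
Total = 4.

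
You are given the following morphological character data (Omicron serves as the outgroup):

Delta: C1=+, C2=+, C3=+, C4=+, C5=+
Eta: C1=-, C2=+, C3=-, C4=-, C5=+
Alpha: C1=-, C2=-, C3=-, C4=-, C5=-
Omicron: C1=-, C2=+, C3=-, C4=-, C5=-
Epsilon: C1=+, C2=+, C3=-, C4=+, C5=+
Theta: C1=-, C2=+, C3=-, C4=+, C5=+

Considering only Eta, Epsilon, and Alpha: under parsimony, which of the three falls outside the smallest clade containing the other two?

Alpha

Character polarity is set by the outgroup: the derived state is whichever differs from the outgroup's state, so for C2 the derived state is '-', and for the remaining characters it is '+'.
Only Delta and Epsilon show the derived state '+' for C1, supporting them as a clade.
C2: derived state '-' in Alpha only — an autapomorphy, so it tells us nothing about relationships among taxa.
C3: derived state '+' in Delta only — an autapomorphy, so it tells us nothing about relationships among taxa.
Only Delta, Epsilon, and Theta show the derived state '+' for C4, supporting them as a clade.
C5 (derived state '+') is shared by Delta, Epsilon, Eta, and Theta — a synapomorphy uniting that clade.
Most parsimonious ingroup topology: ((((Delta,Epsilon),Theta),Eta),Alpha).
Epsilon and Eta share a more recent common ancestor with each other than either does with Alpha, so Alpha is the least closely related of the three.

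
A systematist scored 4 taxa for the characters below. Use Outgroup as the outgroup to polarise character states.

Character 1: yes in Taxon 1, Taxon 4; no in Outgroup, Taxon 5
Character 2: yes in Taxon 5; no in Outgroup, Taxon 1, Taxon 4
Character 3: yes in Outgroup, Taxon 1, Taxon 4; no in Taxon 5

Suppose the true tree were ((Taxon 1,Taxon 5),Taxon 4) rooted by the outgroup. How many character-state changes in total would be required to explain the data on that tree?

4

Map each character onto ((Taxon 1,Taxon 5),Taxon 4) (rooted by Outgroup) and count the minimum state changes it requires (Fitch parsimony):
Character 1: 2; Character 2: 1; Character 3: 1.
Total tree length = 4.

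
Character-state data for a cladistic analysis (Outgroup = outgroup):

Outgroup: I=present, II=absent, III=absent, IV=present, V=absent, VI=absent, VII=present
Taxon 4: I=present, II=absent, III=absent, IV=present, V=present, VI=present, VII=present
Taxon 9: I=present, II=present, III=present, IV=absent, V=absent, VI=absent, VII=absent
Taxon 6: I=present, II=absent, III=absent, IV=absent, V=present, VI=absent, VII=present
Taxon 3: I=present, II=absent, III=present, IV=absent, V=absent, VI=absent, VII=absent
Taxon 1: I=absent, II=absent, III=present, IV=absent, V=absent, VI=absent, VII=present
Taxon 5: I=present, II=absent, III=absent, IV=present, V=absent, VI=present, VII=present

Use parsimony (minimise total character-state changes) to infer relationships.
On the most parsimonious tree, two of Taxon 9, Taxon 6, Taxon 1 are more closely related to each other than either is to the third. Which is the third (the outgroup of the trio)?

Taxon 6

Character polarity is set by the outgroup: the derived state is whichever differs from the outgroup's state, so for I, IV, VII the derived state is 'absent', and for the remaining characters it is 'present'.
I: derived state 'absent' in Taxon 1 only — an autapomorphy, so it tells us nothing about relationships among taxa.
II (derived state 'present') is unique to Taxon 9 (autapomorphy; uninformative for grouping).
III: derived state 'present' in Taxon 1, Taxon 3, and Taxon 9 only — synapomorphy for {Taxon 1, Taxon 3, Taxon 9}.
IV: derived state 'absent' in Taxon 1, Taxon 3, Taxon 6, and Taxon 9 only — synapomorphy for {Taxon 1, Taxon 3, Taxon 6, Taxon 9}.
V groups Taxon 4 and Taxon 6, which is incompatible with the clades supported by the remaining characters; treating it as convergent (homoplasy) costs fewer steps than any alternative tree.
VI: derived state 'present' in Taxon 4 and Taxon 5 only — synapomorphy for {Taxon 4, Taxon 5}.
VII: derived state 'absent' in Taxon 3 and Taxon 9 only — synapomorphy for {Taxon 3, Taxon 9}.
Most parsimonious ingroup topology: ((Taxon 4,Taxon 5),(((Taxon 9,Taxon 3),Taxon 1),Taxon 6)).
Taxon 1 and Taxon 9 share a more recent common ancestor with each other than either does with Taxon 6, so Taxon 6 is the least closely related of the three.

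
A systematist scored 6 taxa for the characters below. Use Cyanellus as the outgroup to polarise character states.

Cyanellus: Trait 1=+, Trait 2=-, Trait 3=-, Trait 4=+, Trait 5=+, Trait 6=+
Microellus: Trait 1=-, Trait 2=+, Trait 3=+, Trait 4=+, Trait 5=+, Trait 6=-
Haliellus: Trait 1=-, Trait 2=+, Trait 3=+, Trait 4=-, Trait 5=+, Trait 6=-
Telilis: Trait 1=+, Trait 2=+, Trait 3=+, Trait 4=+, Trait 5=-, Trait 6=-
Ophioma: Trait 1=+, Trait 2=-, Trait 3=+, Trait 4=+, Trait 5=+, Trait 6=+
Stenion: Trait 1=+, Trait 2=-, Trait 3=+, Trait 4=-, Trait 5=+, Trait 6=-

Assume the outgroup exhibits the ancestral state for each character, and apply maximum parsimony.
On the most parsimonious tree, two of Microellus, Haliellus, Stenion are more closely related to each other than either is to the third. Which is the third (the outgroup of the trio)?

Stenion

Character polarity is set by the outgroup: the derived state is whichever differs from the outgroup's state, so for Trait 1, Trait 4, Trait 5, Trait 6 the derived state is '-', and for the remaining characters it is '+'.
Trait 1: derived state '-' in Haliellus and Microellus only — synapomorphy for {Haliellus, Microellus}.
Only Haliellus, Microellus, and Telilis show the derived state '+' for Trait 2, supporting them as a clade.
All ingroup taxa share the derived state '+' for Trait 3; it defines the ingroup but does not resolve relationships within it.
Trait 4 groups Haliellus and Stenion, which is incompatible with the clades supported by the remaining characters; treating it as convergent (homoplasy) costs fewer steps than any alternative tree.
Trait 5 (derived state '-') is unique to Telilis (autapomorphy; uninformative for grouping).
Trait 6 (derived state '-') is shared by Haliellus, Microellus, Stenion, and Telilis — a synapomorphy uniting that clade.
Most parsimonious ingroup topology: ((((Microellus,Haliellus),Telilis),Stenion),Ophioma).
Microellus and Haliellus share a more recent common ancestor with each other than either does with Stenion, so Stenion is the least closely related of the three.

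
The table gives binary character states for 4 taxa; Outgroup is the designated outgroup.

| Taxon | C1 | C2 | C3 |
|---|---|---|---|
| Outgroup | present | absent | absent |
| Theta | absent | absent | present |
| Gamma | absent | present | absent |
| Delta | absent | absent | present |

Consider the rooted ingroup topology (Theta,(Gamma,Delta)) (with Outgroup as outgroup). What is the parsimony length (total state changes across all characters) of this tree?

Map each character onto (Theta,(Gamma,Delta)) (rooted by Outgroup) and count the minimum state changes it requires (Fitch parsimony):
C1: 1; C2: 1; C3: 2.
Total tree length = 4.

4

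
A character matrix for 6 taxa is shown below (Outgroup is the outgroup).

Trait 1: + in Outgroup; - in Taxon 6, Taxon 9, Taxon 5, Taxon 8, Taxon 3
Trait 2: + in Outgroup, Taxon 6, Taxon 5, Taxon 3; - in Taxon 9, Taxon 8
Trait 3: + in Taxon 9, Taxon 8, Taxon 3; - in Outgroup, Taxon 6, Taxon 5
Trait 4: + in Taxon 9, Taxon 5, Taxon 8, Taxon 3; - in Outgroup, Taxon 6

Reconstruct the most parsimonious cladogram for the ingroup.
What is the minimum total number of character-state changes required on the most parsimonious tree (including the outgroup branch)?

Character polarity is set by the outgroup: the derived state is whichever differs from the outgroup's state, so for Trait 1, Trait 2 the derived state is '-', and for the remaining characters it is '+'.
Trait 1 (derived state '-') is shared by all ingroup taxa — unites the whole ingroup.
Trait 2 (derived state '-') is shared by Taxon 8 and Taxon 9 — a synapomorphy uniting that clade.
Trait 3 (derived state '+') is shared by Taxon 3, Taxon 8, and Taxon 9 — a synapomorphy uniting that clade.
Trait 4 (derived state '+') is shared by Taxon 3, Taxon 5, Taxon 8, and Taxon 9 — a synapomorphy uniting that clade.
Most parsimonious ingroup topology: (Taxon 6,(((Taxon 9,Taxon 8),Taxon 3),Taxon 5)).
Changes per character on this tree: Trait 1: 1; Trait 2: 1; Trait 3: 1; Trait 4: 1.
Total = 4.

4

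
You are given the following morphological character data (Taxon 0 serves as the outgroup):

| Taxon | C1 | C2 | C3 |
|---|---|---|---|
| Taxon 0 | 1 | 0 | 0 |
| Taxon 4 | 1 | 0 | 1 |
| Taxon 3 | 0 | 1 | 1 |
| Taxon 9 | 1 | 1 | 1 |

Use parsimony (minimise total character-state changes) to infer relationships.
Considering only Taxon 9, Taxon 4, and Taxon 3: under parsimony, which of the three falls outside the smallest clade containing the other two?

Taxon 4

Character polarity is set by the outgroup: the derived state is whichever differs from the outgroup's state, so for C1 the derived state is '0', and for the remaining characters it is '1'.
C1 (derived state '0') is unique to Taxon 3 (autapomorphy; uninformative for grouping).
C2: derived state '1' in Taxon 3 and Taxon 9 only — synapomorphy for {Taxon 3, Taxon 9}.
C3 (derived state '1') is shared by all ingroup taxa — unites the whole ingroup.
Most parsimonious ingroup topology: (Taxon 4,(Taxon 3,Taxon 9)).
Taxon 3 and Taxon 9 share a more recent common ancestor with each other than either does with Taxon 4, so Taxon 4 is the least closely related of the three.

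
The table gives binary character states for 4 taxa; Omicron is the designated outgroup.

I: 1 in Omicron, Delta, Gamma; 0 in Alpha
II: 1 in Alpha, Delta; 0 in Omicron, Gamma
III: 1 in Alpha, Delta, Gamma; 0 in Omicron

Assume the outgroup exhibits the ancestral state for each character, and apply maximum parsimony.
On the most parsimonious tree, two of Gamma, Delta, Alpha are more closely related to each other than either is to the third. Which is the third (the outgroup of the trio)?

Character polarity is set by the outgroup: the derived state is whichever differs from the outgroup's state, so for I the derived state is '0', and for the remaining characters it is '1'.
I (derived state '0') is unique to Alpha (autapomorphy; uninformative for grouping).
II: derived state '1' in Alpha and Delta only — synapomorphy for {Alpha, Delta}.
III (derived state '1') is shared by all ingroup taxa — unites the whole ingroup.
Most parsimonious ingroup topology: ((Alpha,Delta),Gamma).
Delta and Alpha share a more recent common ancestor with each other than either does with Gamma, so Gamma is the least closely related of the three.

Gamma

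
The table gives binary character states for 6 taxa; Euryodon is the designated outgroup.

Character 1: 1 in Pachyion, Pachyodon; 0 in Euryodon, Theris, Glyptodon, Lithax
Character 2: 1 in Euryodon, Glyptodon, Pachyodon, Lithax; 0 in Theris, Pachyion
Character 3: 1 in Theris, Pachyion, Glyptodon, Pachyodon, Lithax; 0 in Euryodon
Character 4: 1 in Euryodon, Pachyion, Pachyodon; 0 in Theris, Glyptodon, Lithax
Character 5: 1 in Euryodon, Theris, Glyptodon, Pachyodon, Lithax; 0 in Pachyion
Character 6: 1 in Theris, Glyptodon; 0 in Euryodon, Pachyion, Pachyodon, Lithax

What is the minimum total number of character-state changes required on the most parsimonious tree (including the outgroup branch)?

Character polarity is set by the outgroup: the derived state is whichever differs from the outgroup's state, so for Character 2, Character 4, Character 5 the derived state is '0', and for the remaining characters it is '1'.
Only Pachyion and Pachyodon show the derived state '1' for Character 1, supporting them as a clade.
Character 2 groups Pachyion and Theris, which is incompatible with the clades supported by the remaining characters; treating it as convergent (homoplasy) costs fewer steps than any alternative tree.
Character 3 (derived state '1') is shared by all ingroup taxa — unites the whole ingroup.
Only Glyptodon, Lithax, and Theris show the derived state '0' for Character 4, supporting them as a clade.
Character 5 (derived state '0') is unique to Pachyion (autapomorphy; uninformative for grouping).
Character 6 (derived state '1') is shared by Glyptodon and Theris — a synapomorphy uniting that clade.
Most parsimonious ingroup topology: (((Theris,Glyptodon),Lithax),(Pachyion,Pachyodon)).
Changes per character on this tree: Character 1: 1; Character 2: 2; Character 3: 1; Character 4: 1; Character 5: 1; Character 6: 1.
Total = 7.

7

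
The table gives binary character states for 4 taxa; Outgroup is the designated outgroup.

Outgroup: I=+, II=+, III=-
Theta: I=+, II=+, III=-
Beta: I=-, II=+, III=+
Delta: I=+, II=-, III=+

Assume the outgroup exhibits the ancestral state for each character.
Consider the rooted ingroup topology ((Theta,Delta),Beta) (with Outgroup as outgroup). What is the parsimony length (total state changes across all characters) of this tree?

4

Map each character onto ((Theta,Delta),Beta) (rooted by Outgroup) and count the minimum state changes it requires (Fitch parsimony):
I: 1; II: 1; III: 2.
Total tree length = 4.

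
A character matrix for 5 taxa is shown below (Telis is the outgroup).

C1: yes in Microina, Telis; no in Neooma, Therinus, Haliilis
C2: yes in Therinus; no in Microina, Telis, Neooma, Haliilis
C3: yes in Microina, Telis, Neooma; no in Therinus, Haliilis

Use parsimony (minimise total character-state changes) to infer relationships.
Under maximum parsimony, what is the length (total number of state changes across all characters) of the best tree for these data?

3

Character polarity is set by the outgroup: the derived state is whichever differs from the outgroup's state, so for C1, C3 the derived state is 'no', and for the remaining characters it is 'yes'.
C1: derived state 'no' in Haliilis, Neooma, and Therinus only — synapomorphy for {Haliilis, Neooma, Therinus}.
C2: derived state 'yes' in Therinus only — an autapomorphy, so it tells us nothing about relationships among taxa.
Only Haliilis and Therinus show the derived state 'no' for C3, supporting them as a clade.
Most parsimonious ingroup topology: (Microina,((Haliilis,Therinus),Neooma)).
Changes per character on this tree: C1: 1; C2: 1; C3: 1.
Total = 3.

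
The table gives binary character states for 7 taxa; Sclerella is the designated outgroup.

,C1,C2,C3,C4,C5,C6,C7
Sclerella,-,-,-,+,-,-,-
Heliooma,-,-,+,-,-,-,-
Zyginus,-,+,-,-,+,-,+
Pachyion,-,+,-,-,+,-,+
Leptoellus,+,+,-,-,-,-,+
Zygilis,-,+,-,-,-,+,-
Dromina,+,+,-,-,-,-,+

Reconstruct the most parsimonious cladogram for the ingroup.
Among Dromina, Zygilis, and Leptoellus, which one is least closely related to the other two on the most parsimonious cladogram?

Zygilis

Character polarity is set by the outgroup: the derived state is whichever differs from the outgroup's state, so for C4 the derived state is '-', and for the remaining characters it is '+'.
C1 (derived state '+') is shared by Dromina and Leptoellus — a synapomorphy uniting that clade.
C2: derived state '+' in Dromina, Leptoellus, Pachyion, Zygilis, and Zyginus only — synapomorphy for {Dromina, Leptoellus, Pachyion, Zygilis, Zyginus}.
C3 (derived state '+') is unique to Heliooma (autapomorphy; uninformative for grouping).
All ingroup taxa share the derived state '-' for C4; it defines the ingroup but does not resolve relationships within it.
C5: derived state '+' in Pachyion and Zyginus only — synapomorphy for {Pachyion, Zyginus}.
C6: derived state '+' in Zygilis only — an autapomorphy, so it tells us nothing about relationships among taxa.
C7: derived state '+' in Dromina, Leptoellus, Pachyion, and Zyginus only — synapomorphy for {Dromina, Leptoellus, Pachyion, Zyginus}.
Most parsimonious ingroup topology: (Heliooma,(((Zyginus,Pachyion),(Leptoellus,Dromina)),Zygilis)).
Leptoellus and Dromina share a more recent common ancestor with each other than either does with Zygilis, so Zygilis is the least closely related of the three.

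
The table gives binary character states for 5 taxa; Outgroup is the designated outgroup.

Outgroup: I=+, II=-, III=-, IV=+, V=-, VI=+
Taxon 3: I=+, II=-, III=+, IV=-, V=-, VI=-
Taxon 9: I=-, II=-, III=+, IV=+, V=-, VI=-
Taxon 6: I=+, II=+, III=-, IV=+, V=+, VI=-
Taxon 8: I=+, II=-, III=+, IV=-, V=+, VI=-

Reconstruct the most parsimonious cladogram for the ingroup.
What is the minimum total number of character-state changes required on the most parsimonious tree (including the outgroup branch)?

7

Character polarity is set by the outgroup: the derived state is whichever differs from the outgroup's state, so for I, IV, VI the derived state is '-', and for the remaining characters it is '+'.
I (derived state '-') is unique to Taxon 9 (autapomorphy; uninformative for grouping).
II (derived state '+') is unique to Taxon 6 (autapomorphy; uninformative for grouping).
Only Taxon 3, Taxon 8, and Taxon 9 show the derived state '+' for III, supporting them as a clade.
IV: derived state '-' in Taxon 3 and Taxon 8 only — synapomorphy for {Taxon 3, Taxon 8}.
V (state '+') occurs in Taxon 6 and Taxon 8 but conflicts with the nesting implied by the other characters — most parsimoniously interpreted as homoplasy.
VI (derived state '-') is shared by all ingroup taxa — unites the whole ingroup.
Most parsimonious ingroup topology: (((Taxon 3,Taxon 8),Taxon 9),Taxon 6).
Changes per character on this tree: I: 1; II: 1; III: 1; IV: 1; V: 2; VI: 1.
Total = 7.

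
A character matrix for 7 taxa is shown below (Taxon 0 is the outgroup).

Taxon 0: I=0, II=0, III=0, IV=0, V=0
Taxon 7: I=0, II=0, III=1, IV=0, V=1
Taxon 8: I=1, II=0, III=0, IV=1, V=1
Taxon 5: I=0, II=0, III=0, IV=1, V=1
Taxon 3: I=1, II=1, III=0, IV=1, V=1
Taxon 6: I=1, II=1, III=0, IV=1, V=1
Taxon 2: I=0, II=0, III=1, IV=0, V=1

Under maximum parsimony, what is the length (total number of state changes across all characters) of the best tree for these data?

The outgroup has state '0' for every character, so '1' is the derived state throughout.
I: derived state '1' in Taxon 3, Taxon 6, and Taxon 8 only — synapomorphy for {Taxon 3, Taxon 6, Taxon 8}.
II: derived state '1' in Taxon 3 and Taxon 6 only — synapomorphy for {Taxon 3, Taxon 6}.
III: derived state '1' in Taxon 2 and Taxon 7 only — synapomorphy for {Taxon 2, Taxon 7}.
IV (derived state '1') is shared by Taxon 3, Taxon 5, Taxon 6, and Taxon 8 — a synapomorphy uniting that clade.
All ingroup taxa share the derived state '1' for V; it defines the ingroup but does not resolve relationships within it.
Most parsimonious ingroup topology: ((Taxon 7,Taxon 2),((Taxon 8,(Taxon 3,Taxon 6)),Taxon 5)).
Changes per character on this tree: I: 1; II: 1; III: 1; IV: 1; V: 1.
Total = 5.

5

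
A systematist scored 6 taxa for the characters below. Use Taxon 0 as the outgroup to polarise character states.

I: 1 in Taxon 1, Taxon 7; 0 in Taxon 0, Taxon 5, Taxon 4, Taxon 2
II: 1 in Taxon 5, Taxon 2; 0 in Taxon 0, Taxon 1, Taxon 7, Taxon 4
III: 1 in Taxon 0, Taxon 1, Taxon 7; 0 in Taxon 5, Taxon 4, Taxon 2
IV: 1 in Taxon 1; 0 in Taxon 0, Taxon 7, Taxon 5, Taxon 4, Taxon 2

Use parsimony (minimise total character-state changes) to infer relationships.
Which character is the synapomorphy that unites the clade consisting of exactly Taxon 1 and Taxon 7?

I

Character polarity is set by the outgroup: the derived state is whichever differs from the outgroup's state, so for III the derived state is '0', and for the remaining characters it is '1'.
I: derived state '1' in Taxon 1 and Taxon 7 only — synapomorphy for {Taxon 1, Taxon 7}.
II: derived state '1' in Taxon 2 and Taxon 5 only — synapomorphy for {Taxon 2, Taxon 5}.
III: derived state '0' in Taxon 2, Taxon 4, and Taxon 5 only — synapomorphy for {Taxon 2, Taxon 4, Taxon 5}.
IV (derived state '1') is unique to Taxon 1 (autapomorphy; uninformative for grouping).
Most parsimonious ingroup topology: ((Taxon 1,Taxon 7),((Taxon 5,Taxon 2),Taxon 4)).
The clade {Taxon 1, Taxon 7} is supported by I: its derived state '1' occurs in exactly those taxa and in no other taxon (including the outgroup).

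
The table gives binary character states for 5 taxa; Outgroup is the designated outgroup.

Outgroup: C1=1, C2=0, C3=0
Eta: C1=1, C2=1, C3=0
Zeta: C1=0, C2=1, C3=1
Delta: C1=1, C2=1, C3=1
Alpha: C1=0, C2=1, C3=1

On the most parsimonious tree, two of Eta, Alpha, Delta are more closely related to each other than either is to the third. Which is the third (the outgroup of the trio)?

Character polarity is set by the outgroup: the derived state is whichever differs from the outgroup's state, so for C1 the derived state is '0', and for the remaining characters it is '1'.
C1: derived state '0' in Alpha and Zeta only — synapomorphy for {Alpha, Zeta}.
All ingroup taxa share the derived state '1' for C2; it defines the ingroup but does not resolve relationships within it.
Only Alpha, Delta, and Zeta show the derived state '1' for C3, supporting them as a clade.
Most parsimonious ingroup topology: (Eta,((Zeta,Alpha),Delta)).
Delta and Alpha share a more recent common ancestor with each other than either does with Eta, so Eta is the least closely related of the three.

Eta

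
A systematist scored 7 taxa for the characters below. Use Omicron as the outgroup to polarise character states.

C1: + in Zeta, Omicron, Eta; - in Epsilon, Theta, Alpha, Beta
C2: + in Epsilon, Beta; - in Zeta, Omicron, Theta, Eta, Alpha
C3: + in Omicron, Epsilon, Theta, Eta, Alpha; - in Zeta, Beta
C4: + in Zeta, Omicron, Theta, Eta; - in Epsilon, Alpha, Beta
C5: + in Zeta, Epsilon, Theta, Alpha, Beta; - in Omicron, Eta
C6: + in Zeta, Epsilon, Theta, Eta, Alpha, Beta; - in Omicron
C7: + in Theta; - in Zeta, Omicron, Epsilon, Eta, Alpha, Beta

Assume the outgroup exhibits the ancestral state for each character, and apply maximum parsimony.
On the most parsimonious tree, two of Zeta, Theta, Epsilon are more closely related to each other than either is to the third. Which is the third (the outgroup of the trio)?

Zeta

Character polarity is set by the outgroup: the derived state is whichever differs from the outgroup's state, so for C1, C3, C4 the derived state is '-', and for the remaining characters it is '+'.
Only Alpha, Beta, Epsilon, and Theta show the derived state '-' for C1, supporting them as a clade.
C2 (derived state '+') is shared by Beta and Epsilon — a synapomorphy uniting that clade.
C3 (state '-') occurs in Beta and Zeta but conflicts with the nesting implied by the other characters — most parsimoniously interpreted as homoplasy.
Only Alpha, Beta, and Epsilon show the derived state '-' for C4, supporting them as a clade.
C5 (derived state '+') is shared by Alpha, Beta, Epsilon, Theta, and Zeta — a synapomorphy uniting that clade.
C6 (derived state '+') is shared by all ingroup taxa — unites the whole ingroup.
C7: derived state '+' in Theta only — an autapomorphy, so it tells us nothing about relationships among taxa.
Most parsimonious ingroup topology: (((Theta,((Epsilon,Beta),Alpha)),Zeta),Eta).
Theta and Epsilon share a more recent common ancestor with each other than either does with Zeta, so Zeta is the least closely related of the three.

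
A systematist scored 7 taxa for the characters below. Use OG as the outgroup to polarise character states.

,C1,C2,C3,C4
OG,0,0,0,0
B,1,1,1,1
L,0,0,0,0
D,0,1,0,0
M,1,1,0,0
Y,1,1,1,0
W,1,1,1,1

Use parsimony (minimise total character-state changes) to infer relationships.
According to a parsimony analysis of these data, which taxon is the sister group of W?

B

The outgroup has state '0' for every character, so '1' is the derived state throughout.
C1 (derived state '1') is shared by B, M, W, and Y — a synapomorphy uniting that clade.
C2 (derived state '1') is shared by B, D, M, W, and Y — a synapomorphy uniting that clade.
Only B, W, and Y show the derived state '1' for C3, supporting them as a clade.
Only B and W show the derived state '1' for C4, supporting them as a clade.
Most parsimonious ingroup topology: (((((B,W),Y),M),D),L).
W and B form a cherry on this tree, so they are sister taxa.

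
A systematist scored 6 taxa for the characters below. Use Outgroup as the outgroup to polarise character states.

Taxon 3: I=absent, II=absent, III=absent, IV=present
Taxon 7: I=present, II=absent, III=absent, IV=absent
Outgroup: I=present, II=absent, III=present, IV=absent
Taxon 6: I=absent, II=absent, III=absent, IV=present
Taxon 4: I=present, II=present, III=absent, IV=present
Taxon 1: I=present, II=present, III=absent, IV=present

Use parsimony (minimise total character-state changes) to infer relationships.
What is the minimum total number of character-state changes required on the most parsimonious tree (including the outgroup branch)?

4

Character polarity is set by the outgroup: the derived state is whichever differs from the outgroup's state, so for I, III the derived state is 'absent', and for the remaining characters it is 'present'.
Only Taxon 3 and Taxon 6 show the derived state 'absent' for I, supporting them as a clade.
II: derived state 'present' in Taxon 1 and Taxon 4 only — synapomorphy for {Taxon 1, Taxon 4}.
All ingroup taxa share the derived state 'absent' for III; it defines the ingroup but does not resolve relationships within it.
IV (derived state 'present') is shared by Taxon 1, Taxon 3, Taxon 4, and Taxon 6 — a synapomorphy uniting that clade.
Most parsimonious ingroup topology: (Taxon 7,((Taxon 4,Taxon 1),(Taxon 6,Taxon 3))).
Changes per character on this tree: I: 1; II: 1; III: 1; IV: 1.
Total = 4.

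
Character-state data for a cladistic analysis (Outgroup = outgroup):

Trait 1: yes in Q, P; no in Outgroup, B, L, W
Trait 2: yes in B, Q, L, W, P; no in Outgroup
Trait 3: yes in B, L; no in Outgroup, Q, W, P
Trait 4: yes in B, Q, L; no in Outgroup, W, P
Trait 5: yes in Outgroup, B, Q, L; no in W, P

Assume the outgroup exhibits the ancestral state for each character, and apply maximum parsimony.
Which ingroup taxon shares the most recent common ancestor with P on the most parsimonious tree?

W

Character polarity is set by the outgroup: the derived state is whichever differs from the outgroup's state, so for Trait 5 the derived state is 'no', and for the remaining characters it is 'yes'.
Trait 1 groups P and Q, which is incompatible with the clades supported by the remaining characters; treating it as convergent (homoplasy) costs fewer steps than any alternative tree.
All ingroup taxa share the derived state 'yes' for Trait 2; it defines the ingroup but does not resolve relationships within it.
Trait 3: derived state 'yes' in B and L only — synapomorphy for {B, L}.
Trait 4: derived state 'yes' in B, L, and Q only — synapomorphy for {B, L, Q}.
Only P and W show the derived state 'no' for Trait 5, supporting them as a clade.
Most parsimonious ingroup topology: (((B,L),Q),(W,P)).
P and W form a cherry on this tree, so they are sister taxa.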